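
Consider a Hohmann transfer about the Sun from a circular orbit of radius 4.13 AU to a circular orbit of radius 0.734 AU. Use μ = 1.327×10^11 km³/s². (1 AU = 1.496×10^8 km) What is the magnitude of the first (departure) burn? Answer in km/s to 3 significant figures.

In km: r₁ = 4.13 × 1.496×10^8 = 6.17848×10^8 km; r₂ = 0.734 × 1.496×10^8 = 1.098064×10^8 km.
The Hohmann ellipse has a_t = (r₁ + r₂)/2 = 3.638272×10^8 km.
On the circular orbit at r = 6.17848×10^8 km, v_c = √(μ/r) = 14.655 km/s.
Transfer-orbit speed at the same r (vis-viva, a = a_t): v_t = √[μ(2/r − 1/a_t)] = 8.0512 km/s.
Δv₁ = |v_t − v_c| = |8.0512 − 14.655| = 6.604 km/s.

Δv₁ = 6.60 km/s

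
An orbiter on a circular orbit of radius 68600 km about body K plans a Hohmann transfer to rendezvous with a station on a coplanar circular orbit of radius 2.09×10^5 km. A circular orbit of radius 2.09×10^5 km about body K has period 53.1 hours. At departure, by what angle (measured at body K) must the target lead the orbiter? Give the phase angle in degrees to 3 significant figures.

From Kepler's third law T² = 4π²r³/μ at r = 2.09×10^5 km, T = 53.1 hours = 53.1 × 3600 s = 1.9116×10^5 s: μ = 4π²r³/T² = 9.86290×10^6 km³/s².
Transfer-ellipse semi-major axis a_t = (r₁ + r₂)/2 = (68600 + 2.090×10^5)/2 = 1.388×10^5 km.
The half-period of the transfer ellipse is t = π√(a_t³/μ) = 51729 s.
The target's mean motion on its circular orbit is ω₂ = √(μ/r₂³) = 3.2869×10^-5 rad/s.
Angle swept by the target during transfer: ω₂·t = 1.7003 rad = 97.42°.
Arrival is 180° from departure on the ellipse, so φ = 180° − 97.42° = 82.6°.

φ = 82.6°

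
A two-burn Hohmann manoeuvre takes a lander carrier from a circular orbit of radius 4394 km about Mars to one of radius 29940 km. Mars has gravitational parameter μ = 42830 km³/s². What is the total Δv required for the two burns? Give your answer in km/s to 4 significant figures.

Δv = 1.592 km/s

Semi-major axis of the transfer orbit: a_t = (4394 + 29940)/2 = 17167 km.
Circular speed at r₁: v₁ = √(μ/r₁) = √(42830/4394) = 3.122 km/s.
On the transfer ellipse at r₁, vis-viva gives v_p = √[μ(2/r₁ − 1/a_t)] = 4.123 km/s.
First burn Δv₁ = |v_p − v₁| = 1.001 km/s.
Circular speed at r₂: v₂ = √(μ/r₂) = 1.196 km/s.
Transfer-orbit speed at r₂: v_a = √[μ(2/r₂ − 1/a_t)] = 0.6051 km/s.
Second burn Δv₂ = |v₂ − v_a| = 0.5909 km/s.
Δv = Δv₁ + Δv₂ = 1.001 + 0.5909 = 1.592 km/s.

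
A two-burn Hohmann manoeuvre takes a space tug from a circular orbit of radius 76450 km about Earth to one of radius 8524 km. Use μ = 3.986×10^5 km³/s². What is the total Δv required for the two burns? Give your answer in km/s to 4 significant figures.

Δv = 3.595 km/s

Semi-major axis of the transfer orbit: a_t = (76450 + 8524)/2 = 42487 km.
At r₁ the circular-orbit speed is v₁ = √(μ/r₁) = 2.2834 km/s.
On the transfer ellipse at r₁, vis-viva equation gives v_a = √[μ(2/r₁ − 1/a_t)] = 1.0228 km/s.
First burn Δv₁ = |v_a − v₁| = 1.2606 km/s.
Circular speed at r₂: v₂ = √(μ/r₂) = 6.8383 km/s.
Transfer-orbit speed at r₂: v_p = √[μ(2/r₂ − 1/a_t)] = 9.1729 km/s.
Second burn Δv₂ = |v₂ − v_p| = 2.3346 km/s.
Total Δv = Δv₁ + Δv₂ = 3.595 km/s.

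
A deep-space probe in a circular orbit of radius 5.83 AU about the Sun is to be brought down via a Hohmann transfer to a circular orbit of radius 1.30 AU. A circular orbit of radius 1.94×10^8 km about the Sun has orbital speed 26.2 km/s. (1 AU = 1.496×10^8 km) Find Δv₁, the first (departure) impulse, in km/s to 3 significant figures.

From the circular-orbit relation v² = μ/r at r = 1.94×10^8 km: μ = v²r = (26.2)² × 1.94×10^8 = 1.33169×10^11 km³/s².
In km: r₁ = 5.83 × 1.496×10^8 = 8.72168×10^8 km; r₂ = 1.30 × 1.496×10^8 = 1.9448×10^8 km.
Semi-major axis of the transfer orbit: a_t = (8.72168×10^8 + 1.9448×10^8)/2 = 5.33324×10^8 km.
On the circular orbit at r = 8.72168×10^8 km, v_c = √(μ/r) = 12.357 km/s.
Transfer-orbit speed at the same r (vis-viva, a = a_t): v_t = √[μ(2/r − 1/a_t)] = 7.4618 km/s.
Δv₁ = |v_t − v_c| = |7.4618 − 12.357| = 4.895 km/s.

Δv₁ = 4.89 km/s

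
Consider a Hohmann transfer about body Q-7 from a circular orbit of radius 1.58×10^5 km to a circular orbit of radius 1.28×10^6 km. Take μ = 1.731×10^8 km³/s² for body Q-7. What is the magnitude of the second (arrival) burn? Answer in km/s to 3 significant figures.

Δv₂ = 6.18 km/s

Transfer-ellipse semi-major axis a_t = (r₁ + r₂)/2 = (1.580×10^5 + 1.280×10^6)/2 = 7.190×10^5 km.
On the circular orbit at r = 1.280×10^6 km, v_c = √(μ/r) = 11.629 km/s.
Vis-viva on the transfer ellipse at r = 1.280×10^6 km gives v_t = √[μ(2/r − 1/a_t)] = 5.4514 km/s.
Δv₂ = |v_t − v_c| = |5.4514 − 11.629| = 6.178 km/s.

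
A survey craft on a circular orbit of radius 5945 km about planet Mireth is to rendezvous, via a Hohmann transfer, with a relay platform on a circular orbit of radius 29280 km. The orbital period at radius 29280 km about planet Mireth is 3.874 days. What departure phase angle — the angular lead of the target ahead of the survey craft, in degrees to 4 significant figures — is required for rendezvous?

From Kepler's third law T² = 4π²r³/μ at r = 29280 km, T = 3.874 days = 3.874 × 86400 s = 3.347136×10^5 s: μ = 4π²r³/T² = 8845.58 km³/s².
The Hohmann ellipse has a_t = (r₁ + r₂)/2 = 17612.5 km.
Transfer time t = π√(a_t³/μ) = 78080 s.
Target angular speed ω₂ = √(μ/r₂³) = 1.877×10^-5 rad/s.
Angle swept by the target during transfer: ω₂·t = 1.4656 rad = 83.97°.
The survey craft traverses 180° on the transfer ellipse, so the target must lead by 180° − 83.97° = 96.03°.

φ = 96.03°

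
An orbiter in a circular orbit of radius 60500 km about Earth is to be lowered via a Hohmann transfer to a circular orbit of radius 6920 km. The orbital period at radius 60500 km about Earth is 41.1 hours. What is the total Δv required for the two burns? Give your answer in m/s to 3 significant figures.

From Kepler's third law T² = 4π²r³/μ at r = 60500 km, T = 41.1 hours = 41.1 × 3600 s = 1.4796×10^5 s: μ = 4π²r³/T² = 3.99335×10^5 km³/s².
Semi-major axis of the transfer orbit: a_t = (60500 + 6920)/2 = 33710 km.
Circular speed at r₁: v₁ = √(μ/r₁) = √(3.99335×10^5/60500) = 2.569 km/s.
Transfer-orbit speed at r₁ (vis-viva equation): v_a = √[μ(2/r₁ − 1/a_t)] = 1.164 km/s.
First burn Δv₁ = |v_a − v₁| = 1.405 km/s.
At r₂, v₂ = √(μ/r₂) = 7.59654 km/s.
Transfer-orbit speed at r₂: v_p = √[μ(2/r₂ − 1/a_t)] = 10.1769 km/s.
Second burn Δv₂ = |v₂ − v_p| = 2.580 km/s.
Total Δv = Δv₁ + Δv₂ = 3.985 km/s.

Δv = 3990 m/s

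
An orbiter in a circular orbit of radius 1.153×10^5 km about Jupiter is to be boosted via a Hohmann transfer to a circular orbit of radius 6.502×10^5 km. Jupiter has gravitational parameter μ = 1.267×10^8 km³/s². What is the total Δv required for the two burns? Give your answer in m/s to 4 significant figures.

Δv = 16350 m/s

Semi-major axis of the transfer orbit: a_t = (1.153×10^5 + 6.502×10^5)/2 = 3.8275×10^5 km.
Circular speed at r₁: v₁ = √(μ/r₁) = √(1.267×10^8/1.153×10^5) = 33.1492 km/s.
On the transfer ellipse at r₁, vis-viva equation gives v_p = √[μ(2/r₁ − 1/a_t)] = 43.2055 km/s.
First burn Δv₁ = |v_p − v₁| = 10.056 km/s.
Circular speed at r₂: v₂ = √(μ/r₂) = 13.9593 km/s.
Transfer-orbit speed at r₂: v_a = √[μ(2/r₂ − 1/a_t)] = 7.66164 km/s.
Second burn Δv₂ = |v₂ − v_a| = 6.2977 km/s.
Δv = Δv₁ + Δv₂ = 10.056 + 6.2977 = 16.35 km/s.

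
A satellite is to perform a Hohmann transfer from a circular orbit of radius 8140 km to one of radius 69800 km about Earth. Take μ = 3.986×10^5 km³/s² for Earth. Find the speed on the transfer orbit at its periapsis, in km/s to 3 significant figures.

Semi-major axis of the transfer orbit: a_t = (8140 + 69800)/2 = 38970 km.
At periapsis, r = 8140 km.
From the vis-viva equation, v = √[μ(2/r − 1/a_t)] = 9.365 km/s.

v = 9.37 km/s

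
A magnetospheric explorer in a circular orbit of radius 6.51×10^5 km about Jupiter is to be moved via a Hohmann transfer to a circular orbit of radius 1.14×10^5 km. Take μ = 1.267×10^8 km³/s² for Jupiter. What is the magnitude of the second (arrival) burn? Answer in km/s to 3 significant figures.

Δv₂ = 10.2 km/s

The Hohmann ellipse has a_t = (r₁ + r₂)/2 = 3.825×10^5 km.
On the circular orbit at r = 1.140×10^5 km, v_c = √(μ/r) = 33.34 km/s.
Vis-viva on the transfer ellipse at r = 1.140×10^5 km gives v_t = √[μ(2/r − 1/a_t)] = 43.49 km/s.
Δv₂ = |v_t − v_c| = |43.49 − 33.34| = 10.15 km/s.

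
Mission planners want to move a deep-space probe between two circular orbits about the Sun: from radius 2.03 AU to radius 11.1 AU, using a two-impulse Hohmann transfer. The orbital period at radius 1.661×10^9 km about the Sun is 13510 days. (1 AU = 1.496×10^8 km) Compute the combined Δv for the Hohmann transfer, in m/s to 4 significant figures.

Δv = 10250 m/s

From Kepler's third law T² = 4π²r³/μ at r = 1.661×10^9 km, T = 13510 days = 13510 × 86400 s = 1.167264×10^9 s: μ = 4π²r³/T² = 1.32779×10^11 km³/s².
In km: r₁ = 2.03 × 1.496×10^8 = 3.03688×10^8 km; r₂ = 11.1 × 1.496×10^8 = 1.66056×10^9 km.
Transfer-ellipse semi-major axis a_t = (r₁ + r₂)/2 = (3.03688×10^8 + 1.66056×10^9)/2 = 9.82124×10^8 km.
At r₁ the circular-orbit speed is v₁ = √(μ/r₁) = 20.910 km/s.
On the transfer ellipse at r₁, vis-viva equation gives v_p = √[μ(2/r₁ − 1/a_t)] = 27.189 km/s.
First burn Δv₁ = |v_p − v₁| = 6.279 km/s.
At r₂, v₂ = √(μ/r₂) = 8.942 km/s.
Transfer-orbit speed at r₂: v_a = √[μ(2/r₂ − 1/a_t)] = 4.972 km/s.
Second burn Δv₂ = |v₂ − v_a| = 3.970 km/s.
Total Δv = Δv₁ + Δv₂ = 10.25 km/s.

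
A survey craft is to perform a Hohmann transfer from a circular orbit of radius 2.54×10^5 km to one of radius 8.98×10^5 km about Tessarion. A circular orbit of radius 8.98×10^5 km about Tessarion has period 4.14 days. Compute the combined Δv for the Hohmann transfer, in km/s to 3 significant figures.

From Kepler's third law T² = 4π²r³/μ at r = 8.98×10^5 km, T = 4.14 days = 4.14 × 86400 s = 3.57696×10^5 s: μ = 4π²r³/T² = 2.23440×10^8 km³/s².
Semi-major axis of the transfer orbit: a_t = (2.540×10^5 + 8.980×10^5)/2 = 5.760×10^5 km.
Circular speed at r₁: v₁ = √(μ/r₁) = √(2.23440×10^8/2.540×10^5) = 29.659 km/s.
On the transfer ellipse at r₁, v² = μ(2/r − 1/a) gives v_p = √[μ(2/r₁ − 1/a_t)] = 37.033 km/s.
First burn Δv₁ = |v_p − v₁| = 7.374 km/s.
At r₂, v₂ = √(μ/r₂) = 15.774 km/s.
Transfer-orbit speed at r₂: v_a = √[μ(2/r₂ − 1/a_t)] = 10.475 km/s.
Second burn Δv₂ = |v₂ − v_a| = 5.299 km/s.
Δv = Δv₁ + Δv₂ = 7.374 + 5.299 = 12.67 km/s.

Δv = 12.7 km/s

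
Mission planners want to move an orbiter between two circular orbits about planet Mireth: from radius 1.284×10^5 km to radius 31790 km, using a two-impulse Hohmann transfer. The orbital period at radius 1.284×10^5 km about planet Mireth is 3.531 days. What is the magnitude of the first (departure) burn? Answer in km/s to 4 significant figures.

From Kepler's third law T² = 4π²r³/μ at r = 1.284×10^5 km, T = 3.531 days = 3.531 × 86400 s = 3.050784×10^5 s: μ = 4π²r³/T² = 8.97908×10^5 km³/s².
Transfer-ellipse semi-major axis a_t = (r₁ + r₂)/2 = (1.284×10^5 + 31790)/2 = 80095 km.
On the circular orbit at r = 1.284×10^5 km, v_c = √(μ/r) = 2.6444 km/s.
Transfer-orbit speed at the same r (vis-viva, a = a_t): v_t = √[μ(2/r − 1/a_t)] = 1.6660 km/s.
Δv₁ = |v_t − v_c| = |1.6660 − 2.6444| = 0.9784 km/s.

Δv₁ = 0.9784 km/s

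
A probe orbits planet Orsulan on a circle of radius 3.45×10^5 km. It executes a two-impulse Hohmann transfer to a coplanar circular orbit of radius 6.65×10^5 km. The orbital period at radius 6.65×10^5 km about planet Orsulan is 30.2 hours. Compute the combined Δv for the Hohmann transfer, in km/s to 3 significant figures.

Δv = 14.5 km/s

From Kepler's third law T² = 4π²r³/μ at r = 6.65×10^5 km, T = 30.2 hours = 30.2 × 3600 s = 1.0872×10^5 s: μ = 4π²r³/T² = 9.82213×10^8 km³/s².
The Hohmann ellipse has a_t = (r₁ + r₂)/2 = 5.050×10^5 km.
Circular speed at r₁: v₁ = √(μ/r₁) = √(9.82213×10^8/3.450×10^5) = 53.357 km/s.
Transfer-orbit speed at r₁ (vis-viva equation): v_p = √[μ(2/r₁ − 1/a_t)] = 61.229 km/s.
First burn Δv₁ = |v_p − v₁| = 7.872 km/s.
Circular speed at r₂: v₂ = √(μ/r₂) = 38.432 km/s.
Transfer-orbit speed at r₂: v_a = √[μ(2/r₂ − 1/a_t)] = 31.766 km/s.
Second burn Δv₂ = |v₂ − v_a| = 6.666 km/s.
Total Δv = Δv₁ + Δv₂ = 14.54 km/s.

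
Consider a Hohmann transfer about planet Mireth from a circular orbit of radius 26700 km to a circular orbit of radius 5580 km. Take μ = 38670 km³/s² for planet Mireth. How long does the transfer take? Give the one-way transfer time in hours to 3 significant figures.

Transfer-ellipse semi-major axis a_t = (r₁ + r₂)/2 = (26700 + 5580)/2 = 16140 km.
Transfer time t = π√(a_t³/μ) = π√((16140)³ / 38670) = 32760 s.
Converting: 32760 s ÷ 3600 s/hour = 9.10 hours.

t = 9.10 hours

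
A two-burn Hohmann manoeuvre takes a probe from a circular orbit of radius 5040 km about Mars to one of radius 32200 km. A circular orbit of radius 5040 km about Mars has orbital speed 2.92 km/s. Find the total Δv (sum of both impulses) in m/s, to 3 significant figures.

Δv = 1470 m/s

From the circular-orbit relation v² = μ/r at r = 5040 km: μ = v²r = (2.92)² × 5040 = 42973.1 km³/s².
Transfer-ellipse semi-major axis a_t = (r₁ + r₂)/2 = (5040 + 32200)/2 = 18620 km.
At r₁ the circular-orbit speed is v₁ = √(μ/r₁) = 2.9200 km/s.
Transfer-orbit speed at r₁ (vis-viva): v_p = √[μ(2/r₁ − 1/a_t)] = 3.8399 km/s.
First burn Δv₁ = |v_p − v₁| = 0.9199 km/s.
At r₂, v₂ = √(μ/r₂) = 1.1552 km/s.
Transfer-orbit speed at r₂: v_a = √[μ(2/r₂ − 1/a_t)] = 0.60103 km/s.
Second burn Δv₂ = |v₂ − v_a| = 0.5542 km/s.
Δv = Δv₁ + Δv₂ = 0.9199 + 0.5542 = 1.474 km/s.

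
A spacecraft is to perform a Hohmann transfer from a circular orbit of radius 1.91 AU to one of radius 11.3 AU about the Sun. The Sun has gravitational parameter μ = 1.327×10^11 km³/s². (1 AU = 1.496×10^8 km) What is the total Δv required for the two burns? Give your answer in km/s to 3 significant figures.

In km: r₁ = 1.91 × 1.496×10^8 = 2.85736×10^8 km; r₂ = 11.3 × 1.496×10^8 = 1.69048×10^9 km.
Semi-major axis of the transfer orbit: a_t = (2.85736×10^8 + 1.69048×10^9)/2 = 9.88108×10^8 km.
Circular speed at r₁: v₁ = √(μ/r₁) = √(1.327×10^11/2.85736×10^8) = 21.550 km/s.
Transfer-orbit speed at r₁ (vis-viva equation): v_p = √[μ(2/r₁ − 1/a_t)] = 28.187 km/s.
First burn Δv₁ = |v_p − v₁| = 6.637 km/s.
At r₂, v₂ = √(μ/r₂) = 8.860 km/s.
Transfer-orbit speed at r₂: v_a = √[μ(2/r₂ − 1/a_t)] = 4.764 km/s.
Second burn Δv₂ = |v₂ − v_a| = 4.096 km/s.
Total Δv = Δv₁ + Δv₂ = 10.73 km/s.

Δv = 10.7 km/s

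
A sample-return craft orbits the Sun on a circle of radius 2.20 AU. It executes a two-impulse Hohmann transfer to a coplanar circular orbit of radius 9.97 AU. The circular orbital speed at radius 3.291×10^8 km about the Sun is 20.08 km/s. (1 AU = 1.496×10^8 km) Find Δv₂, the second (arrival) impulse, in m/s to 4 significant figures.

From the circular-orbit relation v² = μ/r at r = 3.291×10^8 km: μ = v²r = (20.08)² × 3.291×10^8 = 1.32695×10^11 km³/s².
In km: r₁ = 2.20 × 1.496×10^8 = 3.2912×10^8 km; r₂ = 9.97 × 1.496×10^8 = 1.491512×10^9 km.
Transfer-ellipse semi-major axis a_t = (r₁ + r₂)/2 = (3.2912×10^8 + 1.491512×10^9)/2 = 9.10316×10^8 km.
On the circular orbit at r = 1.491512×10^9 km, v_c = √(μ/r) = 9.432 km/s.
Transfer-orbit speed at the same r (vis-viva, a = a_t): v_t = √[μ(2/r − 1/a_t)] = 5.671 km/s.
Δv₂ = |v_t − v_c| = |5.671 − 9.432| = 3.761 km/s.

Δv₂ = 3761 m/s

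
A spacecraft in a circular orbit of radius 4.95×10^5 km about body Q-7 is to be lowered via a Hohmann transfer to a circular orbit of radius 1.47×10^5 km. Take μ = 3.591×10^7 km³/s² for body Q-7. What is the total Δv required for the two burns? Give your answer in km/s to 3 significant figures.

Δv = 6.53 km/s

The Hohmann ellipse has a_t = (r₁ + r₂)/2 = 3.210×10^5 km.
Circular speed at r₁: v₁ = √(μ/r₁) = √(3.591×10^7/4.950×10^5) = 8.5174 km/s.
Transfer-orbit speed at r₁ (vis-viva): v_a = √[μ(2/r₁ − 1/a_t)] = 5.7638 km/s.
First burn Δv₁ = |v_a − v₁| = 2.754 km/s.
Circular speed at r₂: v₂ = √(μ/r₂) = 15.630 km/s.
Transfer-orbit speed at r₂: v_p = √[μ(2/r₂ − 1/a_t)] = 19.409 km/s.
Second burn Δv₂ = |v₂ − v_p| = 3.779 km/s.
Δv = Δv₁ + Δv₂ = 2.754 + 3.779 = 6.533 km/s.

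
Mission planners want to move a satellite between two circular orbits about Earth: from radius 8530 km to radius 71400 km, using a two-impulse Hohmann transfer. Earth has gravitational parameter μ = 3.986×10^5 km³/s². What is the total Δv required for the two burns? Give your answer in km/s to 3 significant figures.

Δv = 3.57 km/s

The Hohmann ellipse has a_t = (r₁ + r₂)/2 = 39965 km.
At r₁ the circular-orbit speed is v₁ = √(μ/r₁) = 6.836 km/s.
Transfer-orbit speed at r₁ (vis-viva): v_p = √[μ(2/r₁ − 1/a_t)] = 9.137 km/s.
First burn Δv₁ = |v_p − v₁| = 2.301 km/s.
Circular speed at r₂: v₂ = √(μ/r₂) = 2.363 km/s.
Transfer-orbit speed at r₂: v_a = √[μ(2/r₂ − 1/a_t)] = 1.092 km/s.
Second burn Δv₂ = |v₂ − v_a| = 1.271 km/s.
Δv = Δv₁ + Δv₂ = 2.301 + 1.271 = 3.572 km/s.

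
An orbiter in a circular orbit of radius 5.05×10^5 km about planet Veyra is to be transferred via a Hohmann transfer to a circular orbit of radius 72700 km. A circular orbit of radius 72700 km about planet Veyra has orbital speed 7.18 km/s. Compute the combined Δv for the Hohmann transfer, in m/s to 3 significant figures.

From the circular-orbit relation v² = μ/r at r = 72700 km: μ = v²r = (7.18)² × 72700 = 3.74786×10^6 km³/s².
Transfer-ellipse semi-major axis a_t = (r₁ + r₂)/2 = (5.050×10^5 + 72700)/2 = 2.8885×10^5 km.
At r₁ the circular-orbit speed is v₁ = √(μ/r₁) = 2.7242 km/s.
On the transfer ellipse at r₁, vis-viva gives v_a = √[μ(2/r₁ − 1/a_t)] = 1.3667 km/s.
First burn Δv₁ = |v_a − v₁| = 1.3575 km/s.
At r₂, v₂ = √(μ/r₂) = 7.1800 km/s.
Transfer-orbit speed at r₂: v_p = √[μ(2/r₂ − 1/a_t)] = 9.4937 km/s.
Second burn Δv₂ = |v₂ − v_p| = 2.3137 km/s.
Total Δv = Δv₁ + Δv₂ = 3.671 km/s.

Δv = 3670 m/s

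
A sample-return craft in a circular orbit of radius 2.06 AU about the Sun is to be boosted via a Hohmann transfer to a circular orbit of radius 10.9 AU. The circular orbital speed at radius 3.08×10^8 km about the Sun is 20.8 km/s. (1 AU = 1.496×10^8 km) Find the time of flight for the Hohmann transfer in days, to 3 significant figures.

From the circular-orbit relation v² = μ/r at r = 3.08×10^8 km: μ = v²r = (20.8)² × 3.08×10^8 = 1.33253×10^11 km³/s².
In km: r₁ = 2.06 × 1.496×10^8 = 3.08176×10^8 km; r₂ = 10.9 × 1.496×10^8 = 1.63064×10^9 km.
Transfer-ellipse semi-major axis a_t = (r₁ + r₂)/2 = (3.08176×10^8 + 1.63064×10^9)/2 = 9.69408×10^8 km.
Half the transfer-orbit period gives t = π√(a_t³/μ) = 2.598×10^8 s.
Converting: 2.598×10^8 s ÷ 86400 s/day = 3010 days.

t = 3010 days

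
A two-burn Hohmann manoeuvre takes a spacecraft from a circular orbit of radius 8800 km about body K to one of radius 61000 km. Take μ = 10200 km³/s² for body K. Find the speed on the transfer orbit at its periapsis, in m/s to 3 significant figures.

The Hohmann ellipse has a_t = (r₁ + r₂)/2 = 34900 km.
The periapsis of the transfer ellipse is at r = 8800 km.
Applying v² = μ(2/r − 1/a_t): v = 1.423 km/s.

v = 1420 m/s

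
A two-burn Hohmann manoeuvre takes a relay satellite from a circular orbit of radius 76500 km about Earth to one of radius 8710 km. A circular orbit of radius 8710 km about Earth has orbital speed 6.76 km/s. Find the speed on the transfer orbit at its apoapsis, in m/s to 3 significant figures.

From the circular-orbit relation v² = μ/r at r = 8710 km: μ = v²r = (6.76)² × 8710 = 3.98026×10^5 km³/s².
Transfer-ellipse semi-major axis a_t = (r₁ + r₂)/2 = (76500 + 8710)/2 = 42605 km.
The apoapsis of the transfer ellipse is at r = 76500 km.
From the vis-viva equation, v = √[μ(2/r − 1/a_t)] = 1.031 km/s.

v = 1030 m/s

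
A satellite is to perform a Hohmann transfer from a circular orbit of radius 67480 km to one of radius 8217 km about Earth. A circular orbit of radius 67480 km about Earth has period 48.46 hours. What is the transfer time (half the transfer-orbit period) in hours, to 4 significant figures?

t = 10.18 hours

From Kepler's third law T² = 4π²r³/μ at r = 67480 km, T = 48.46 hours = 48.46 × 3600 s = 1.74456×10^5 s: μ = 4π²r³/T² = 3.98578×10^5 km³/s².
The Hohmann ellipse has a_t = (r₁ + r₂)/2 = 37848.5 km.
Transfer time t = π√(a_t³/μ) = π√((37848.5)³ / 3.98578×10^5) = 36640 s.
Converting: 36640 s ÷ 3600 s/hour = 10.18 hours.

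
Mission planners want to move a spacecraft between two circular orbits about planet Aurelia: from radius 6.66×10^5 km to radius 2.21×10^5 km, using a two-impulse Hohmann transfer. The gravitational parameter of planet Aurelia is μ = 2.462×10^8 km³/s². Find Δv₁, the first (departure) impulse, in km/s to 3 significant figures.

Δv₁ = 5.65 km/s

Transfer-ellipse semi-major axis a_t = (r₁ + r₂)/2 = (6.660×10^5 + 2.210×10^5)/2 = 4.435×10^5 km.
On the circular orbit at r = 6.660×10^5 km, v_c = √(μ/r) = 19.2268 km/s.
Transfer-orbit speed at the same r (vis-viva, a = a_t): v_t = √[μ(2/r − 1/a_t)] = 13.5724 km/s.
Δv₁ = |v_t − v_c| = |13.5724 − 19.2268| = 5.654 km/s.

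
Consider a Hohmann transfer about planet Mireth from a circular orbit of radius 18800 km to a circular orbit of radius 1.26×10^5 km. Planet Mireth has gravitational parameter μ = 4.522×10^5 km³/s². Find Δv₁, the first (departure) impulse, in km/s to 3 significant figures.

Δv₁ = 1.57 km/s

Transfer-ellipse semi-major axis a_t = (r₁ + r₂)/2 = (18800 + 1.260×10^5)/2 = 72400 km.
On the circular orbit at r = 18800 km, v_c = √(μ/r) = 4.904 km/s.
Transfer-orbit speed at the same r (vis-viva, a = a_t): v_t = √[μ(2/r − 1/a_t)] = 6.470 km/s.
Δv₁ = |v_t − v_c| = |6.470 − 4.904| = 1.566 km/s.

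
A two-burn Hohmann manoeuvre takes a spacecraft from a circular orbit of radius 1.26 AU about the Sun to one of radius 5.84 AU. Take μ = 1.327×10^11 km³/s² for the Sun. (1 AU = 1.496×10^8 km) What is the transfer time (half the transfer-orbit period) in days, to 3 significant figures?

In km: r₁ = 1.26 × 1.496×10^8 = 1.88496×10^8 km; r₂ = 5.84 × 1.496×10^8 = 8.73664×10^8 km.
Semi-major axis of the transfer orbit: a_t = (1.88496×10^8 + 8.73664×10^8)/2 = 5.3108×10^8 km.
Half the transfer-orbit period gives t = π√(a_t³/μ) = 1.055×10^8 s.
Converting: 1.055×10^8 s ÷ 86400 s/day = 1220 days.

t = 1220 days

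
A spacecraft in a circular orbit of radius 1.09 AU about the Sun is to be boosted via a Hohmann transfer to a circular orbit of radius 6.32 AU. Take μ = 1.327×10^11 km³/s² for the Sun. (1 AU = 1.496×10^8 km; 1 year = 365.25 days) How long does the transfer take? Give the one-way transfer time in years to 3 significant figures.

In km: r₁ = 1.09 × 1.496×10^8 = 1.63064×10^8 km; r₂ = 6.32 × 1.496×10^8 = 9.45472×10^8 km.
The Hohmann ellipse has a_t = (r₁ + r₂)/2 = 5.54268×10^8 km.
By Kepler's third law the transfer-orbit period is T = 2π√(a_t³/μ), so t = T/2 = 1.1254×10^8 s.
Converting: 1.1254×10^8 s ÷ 3.15576×10^7 s/year (365.25 × 86400) = 3.57 years.

t = 3.57 years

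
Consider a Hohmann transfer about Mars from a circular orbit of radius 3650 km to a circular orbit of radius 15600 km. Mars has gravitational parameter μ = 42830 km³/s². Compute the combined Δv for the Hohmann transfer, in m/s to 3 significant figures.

Δv = 1570 m/s

The Hohmann ellipse has a_t = (r₁ + r₂)/2 = 9625 km.
Circular speed at r₁: v₁ = √(μ/r₁) = √(42830/3650) = 3.4255 km/s.
Transfer-orbit speed at r₁ (vis-viva equation): v_p = √[μ(2/r₁ − 1/a_t)] = 4.3610 km/s.
First burn Δv₁ = |v_p − v₁| = 0.9355 km/s.
Circular speed at r₂: v₂ = √(μ/r₂) = 1.6570 km/s.
Transfer-orbit speed at r₂: v_a = √[μ(2/r₂ − 1/a_t)] = 1.0204 km/s.
Second burn Δv₂ = |v₂ − v_a| = 0.6366 km/s.
Total Δv = Δv₁ + Δv₂ = 1.572 km/s.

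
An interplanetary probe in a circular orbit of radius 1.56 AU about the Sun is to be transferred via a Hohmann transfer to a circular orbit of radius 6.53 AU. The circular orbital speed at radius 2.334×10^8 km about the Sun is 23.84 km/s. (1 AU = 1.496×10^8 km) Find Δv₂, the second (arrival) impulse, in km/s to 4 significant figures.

Δv₂ = 4.416 km/s

From the circular-orbit relation v² = μ/r at r = 2.334×10^8 km: μ = v²r = (23.84)² × 2.334×10^8 = 1.32652×10^11 km³/s².
In km: r₁ = 1.56 × 1.496×10^8 = 2.33376×10^8 km; r₂ = 6.53 × 1.496×10^8 = 9.76888×10^8 km.
Transfer-ellipse semi-major axis a_t = (r₁ + r₂)/2 = (2.33376×10^8 + 9.76888×10^8)/2 = 6.05132×10^8 km.
On the circular orbit at r = 9.76888×10^8 km, v_c = √(μ/r) = 11.653 km/s.
Transfer-orbit speed at the same r (vis-viva, a = a_t): v_t = √[μ(2/r − 1/a_t)] = 7.2366 km/s.
Δv₂ = |v_t − v_c| = |7.2366 − 11.653| = 4.416 km/s.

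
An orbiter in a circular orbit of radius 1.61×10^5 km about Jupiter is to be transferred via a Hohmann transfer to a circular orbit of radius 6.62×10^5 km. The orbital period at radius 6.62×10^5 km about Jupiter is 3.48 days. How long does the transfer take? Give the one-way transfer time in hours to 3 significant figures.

From Kepler's third law T² = 4π²r³/μ at r = 6.62×10^5 km, T = 3.48 days = 3.48 × 86400 s = 3.00672×10^5 s: μ = 4π²r³/T² = 1.26692×10^8 km³/s².
The Hohmann ellipse has a_t = (r₁ + r₂)/2 = 4.115×10^5 km.
Transfer time t = π√(a_t³/μ) = π√((4.115×10^5)³ / 1.26692×10^8) = 73680 s.
Converting: 73680 s ÷ 3600 s/hour = 20.5 hours.

t = 20.5 hours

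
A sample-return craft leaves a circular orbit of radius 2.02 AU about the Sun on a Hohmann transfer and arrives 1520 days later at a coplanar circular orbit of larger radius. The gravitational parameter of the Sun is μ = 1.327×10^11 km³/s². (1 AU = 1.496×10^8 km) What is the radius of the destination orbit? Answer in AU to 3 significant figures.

r₂ = 6.19 AU

In km: r₁ = 2.02 × 1.496×10^8 = 3.02192×10^8 km.
Transfer time t = 1520 days = 1.31328×10^8 s, and t = π√(a_t³/μ).
So a_t = (μ t²/π²)^(1/3) = (1.327×10^11 × (1.31328×10^8)² / π²)^(1/3) = 6.1437×10^8 km.
Since a_t = (r₁ + r₂)/2, r₂ = 2a_t − r₁ = 2×6.1437×10^8 − 3.02192×10^8 = 9.26548×10^8 km.
In AU: r₂ = 9.26548×10^8 / 1.496×10^8 = 6.19 AU.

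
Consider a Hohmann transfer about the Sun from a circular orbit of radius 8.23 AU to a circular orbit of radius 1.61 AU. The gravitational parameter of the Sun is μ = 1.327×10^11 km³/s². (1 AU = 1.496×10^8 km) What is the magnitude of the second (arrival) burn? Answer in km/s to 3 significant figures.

Δv₂ = 6.89 km/s

In km: r₁ = 8.23 × 1.496×10^8 = 1.231208×10^9 km; r₂ = 1.61 × 1.496×10^8 = 2.40856×10^8 km.
Semi-major axis of the transfer orbit: a_t = (1.231208×10^9 + 2.40856×10^8)/2 = 7.36032×10^8 km.
On the circular orbit at r = 2.40856×10^8 km, v_c = √(μ/r) = 23.472 km/s.
Transfer-orbit speed at the same r (vis-viva, a = a_t): v_t = √[μ(2/r − 1/a_t)] = 30.358 km/s.
Δv₂ = |v_t − v_c| = |30.358 − 23.472| = 6.886 km/s.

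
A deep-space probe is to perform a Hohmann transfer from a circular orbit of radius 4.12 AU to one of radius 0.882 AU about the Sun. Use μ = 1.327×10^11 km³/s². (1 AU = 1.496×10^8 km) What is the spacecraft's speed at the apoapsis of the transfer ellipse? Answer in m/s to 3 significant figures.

In km: r₁ = 4.12 × 1.496×10^8 = 6.16352×10^8 km; r₂ = 0.882 × 1.496×10^8 = 1.319472×10^8 km.
Semi-major axis of the transfer orbit: a_t = (6.16352×10^8 + 1.319472×10^8)/2 = 3.741496×10^8 km.
The apoapsis of the transfer ellipse is at r = 6.16352×10^8 km.
Vis-viva: v = √[μ(2/r − 1/a_t)] = √[1.327×10^11 × (2/6.16352×10^8 − 1/3.741496×10^8)] = 8.714 km/s.

v = 8710 m/s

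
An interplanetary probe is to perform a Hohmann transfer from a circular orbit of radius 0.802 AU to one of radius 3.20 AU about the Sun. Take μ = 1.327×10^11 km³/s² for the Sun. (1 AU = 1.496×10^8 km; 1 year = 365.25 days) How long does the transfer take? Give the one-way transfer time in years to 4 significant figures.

t = 1.415 years

In km: r₁ = 0.802 × 1.496×10^8 = 1.199792×10^8 km; r₂ = 3.20 × 1.496×10^8 = 4.7872×10^8 km.
Transfer-ellipse semi-major axis a_t = (r₁ + r₂)/2 = (1.199792×10^8 + 4.7872×10^8)/2 = 2.993496×10^8 km.
By Kepler's third law the transfer-orbit period is T = 2π√(a_t³/μ), so t = T/2 = 4.4667×10^7 s.
Converting: 4.4667×10^7 s ÷ 3.15576×10^7 s/year (365.25 × 86400) = 1.415 years.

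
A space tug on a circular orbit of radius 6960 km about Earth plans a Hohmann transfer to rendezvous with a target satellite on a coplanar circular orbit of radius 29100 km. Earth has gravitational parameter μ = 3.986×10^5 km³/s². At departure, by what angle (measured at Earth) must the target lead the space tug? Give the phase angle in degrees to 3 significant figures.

The Hohmann ellipse has a_t = (r₁ + r₂)/2 = 18030 km.
The half-period of the transfer ellipse is t = π√(a_t³/μ) = 12046.9 s.
The target's mean motion on its circular orbit is ω₂ = √(μ/r₂³) = 1.27183×10^-4 rad/s.
Angle swept by the target during transfer: ω₂·t = 1.5322 rad = 87.79°.
The space tug traverses 180° on the transfer ellipse, so the target must lead by 180° − 87.79° = 92.2°.

φ = 92.2°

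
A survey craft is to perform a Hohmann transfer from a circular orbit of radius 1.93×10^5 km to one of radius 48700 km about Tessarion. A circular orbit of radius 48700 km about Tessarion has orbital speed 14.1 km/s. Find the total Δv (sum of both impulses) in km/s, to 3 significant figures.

From the circular-orbit relation v² = μ/r at r = 48700 km: μ = v²r = (14.1)² × 48700 = 9.68205×10^6 km³/s².
Semi-major axis of the transfer orbit: a_t = (1.930×10^5 + 48700)/2 = 1.2085×10^5 km.
Circular speed at r₁: v₁ = √(μ/r₁) = √(9.68205×10^6/1.930×10^5) = 7.0828 km/s.
Transfer-orbit speed at r₁ (vis-viva): v_a = √[μ(2/r₁ − 1/a_t)] = 4.4962 km/s.
First burn Δv₁ = |v_a − v₁| = 2.5866 km/s.
Circular speed at r₂: v₂ = √(μ/r₂) = 14.1000 km/s.
Transfer-orbit speed at r₂: v_p = √[μ(2/r₂ − 1/a_t)] = 17.8186 km/s.
Second burn Δv₂ = |v₂ − v_p| = 3.7186 km/s.
Total Δv = Δv₁ + Δv₂ = 6.305 km/s.

Δv = 6.31 km/s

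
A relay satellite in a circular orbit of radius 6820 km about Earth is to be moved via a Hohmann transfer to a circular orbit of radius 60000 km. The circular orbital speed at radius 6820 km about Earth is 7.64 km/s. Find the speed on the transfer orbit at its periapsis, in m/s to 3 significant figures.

v = 10200 m/s

From the circular-orbit relation v² = μ/r at r = 6820 km: μ = v²r = (7.64)² × 6820 = 3.98081×10^5 km³/s².
Transfer-ellipse semi-major axis a_t = (r₁ + r₂)/2 = (6820 + 60000)/2 = 33410 km.
At periapsis, r = 6820 km.
Vis-viva: v = √[μ(2/r − 1/a_t)] = √[3.98081×10^5 × (2/6820 − 1/33410)] = 10.24 km/s.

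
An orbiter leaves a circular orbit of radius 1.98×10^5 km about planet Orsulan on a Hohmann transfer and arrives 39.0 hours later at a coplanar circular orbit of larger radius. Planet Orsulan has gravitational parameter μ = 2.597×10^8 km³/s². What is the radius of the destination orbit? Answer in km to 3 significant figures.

Transfer time t = 39.0 hours = 1.404×10^5 s, and t = π√(a_t³/μ).
So a_t = (μ t²/π²)^(1/3) = (2.597×10^8 × (1.404×10^5)² / π²)^(1/3) = 8.0347×10^5 km.
Since a_t = (r₁ + r₂)/2, r₂ = 2a_t − r₁ = 2×8.0347×10^5 − 1.980×10^5 = 1.40894×10^6 km.

r₂ = 1.41×10^6 km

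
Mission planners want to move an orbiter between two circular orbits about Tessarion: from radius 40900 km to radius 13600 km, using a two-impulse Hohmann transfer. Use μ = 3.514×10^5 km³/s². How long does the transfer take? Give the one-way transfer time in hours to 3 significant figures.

Transfer-ellipse semi-major axis a_t = (r₁ + r₂)/2 = (40900 + 13600)/2 = 27250 km.
Half the transfer-orbit period gives t = π√(a_t³/μ) = 23840 s.
Converting: 23840 s ÷ 3600 s/hour = 6.62 hours.

t = 6.62 hours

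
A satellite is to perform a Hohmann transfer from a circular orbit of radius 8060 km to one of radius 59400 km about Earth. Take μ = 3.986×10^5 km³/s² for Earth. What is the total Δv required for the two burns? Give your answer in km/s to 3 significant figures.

Transfer-ellipse semi-major axis a_t = (r₁ + r₂)/2 = (8060 + 59400)/2 = 33730 km.
At r₁ the circular-orbit speed is v₁ = √(μ/r₁) = 7.032 km/s.
Transfer-orbit speed at r₁ (v² = μ(2/r − 1/a)): v_p = √[μ(2/r₁ − 1/a_t)] = 9.332 km/s.
First burn Δv₁ = |v_p − v₁| = 2.300 km/s.
At r₂, v₂ = √(μ/r₂) = 2.590 km/s.
Transfer-orbit speed at r₂: v_a = √[μ(2/r₂ − 1/a_t)] = 1.266 km/s.
Second burn Δv₂ = |v₂ − v_a| = 1.324 km/s.
Total Δv = Δv₁ + Δv₂ = 3.624 km/s.

Δv = 3.62 km/s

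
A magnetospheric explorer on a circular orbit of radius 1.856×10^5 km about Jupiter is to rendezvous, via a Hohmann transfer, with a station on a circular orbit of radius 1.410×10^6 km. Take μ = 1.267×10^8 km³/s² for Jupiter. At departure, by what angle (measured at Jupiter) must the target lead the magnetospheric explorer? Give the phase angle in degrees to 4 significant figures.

φ = 103.4°

Semi-major axis of the transfer orbit: a_t = (1.856×10^5 + 1.410×10^6)/2 = 7.978×10^5 km.
The half-period of the transfer ellipse is t = π√(a_t³/μ) = 1.9889×10^5 s.
Target angular speed ω₂ = √(μ/r₂³) = 6.7229×10^-6 rad/s.
Angle swept by the target during transfer: ω₂·t = 1.3371 rad = 76.61°.
Arrival is 180° from departure on the ellipse, so φ = 180° − 76.61° = 103.4°.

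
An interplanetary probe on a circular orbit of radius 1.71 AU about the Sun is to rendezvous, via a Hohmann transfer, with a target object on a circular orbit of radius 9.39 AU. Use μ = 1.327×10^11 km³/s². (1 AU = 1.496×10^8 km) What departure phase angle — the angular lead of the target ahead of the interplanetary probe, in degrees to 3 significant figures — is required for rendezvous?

In km: r₁ = 1.71 × 1.496×10^8 = 2.55816×10^8 km; r₂ = 9.39 × 1.496×10^8 = 1.404744×10^9 km.
The Hohmann ellipse has a_t = (r₁ + r₂)/2 = 8.3028×10^8 km.
The half-period of the transfer ellipse is t = π√(a_t³/μ) = 2.0632×10^8 s.
Target angular speed ω₂ = √(μ/r₂³) = 6.9189×10^-9 rad/s.
Angle swept by the target during transfer: ω₂·t = 1.4275 rad = 81.79°.
Arrival is 180° from departure on the ellipse, so φ = 180° − 81.79° = 98.2°.

φ = 98.2°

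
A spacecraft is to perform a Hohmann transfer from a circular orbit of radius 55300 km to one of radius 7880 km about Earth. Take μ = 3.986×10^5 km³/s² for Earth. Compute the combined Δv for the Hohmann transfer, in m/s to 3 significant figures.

Semi-major axis of the transfer orbit: a_t = (55300 + 7880)/2 = 31590 km.
At r₁ the circular-orbit speed is v₁ = √(μ/r₁) = 2.685 km/s.
On the transfer ellipse at r₁, vis-viva gives v_a = √[μ(2/r₁ − 1/a_t)] = 1.341 km/s.
First burn Δv₁ = |v_a − v₁| = 1.344 km/s.
At r₂, v₂ = √(μ/r₂) = 7.112 km/s.
Transfer-orbit speed at r₂: v_p = √[μ(2/r₂ − 1/a_t)] = 9.410 km/s.
Second burn Δv₂ = |v₂ − v_p| = 2.298 km/s.
Δv = Δv₁ + Δv₂ = 1.344 + 2.298 = 3.642 km/s.

Δv = 3640 m/s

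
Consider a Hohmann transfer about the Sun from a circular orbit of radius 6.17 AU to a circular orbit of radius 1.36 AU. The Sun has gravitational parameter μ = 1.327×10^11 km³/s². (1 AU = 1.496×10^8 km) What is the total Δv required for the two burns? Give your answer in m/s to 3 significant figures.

In km: r₁ = 6.17 × 1.496×10^8 = 9.23032×10^8 km; r₂ = 1.36 × 1.496×10^8 = 2.03456×10^8 km.
The Hohmann ellipse has a_t = (r₁ + r₂)/2 = 5.63244×10^8 km.
At r₁ the circular-orbit speed is v₁ = √(μ/r₁) = 11.99 km/s.
On the transfer ellipse at r₁, vis-viva gives v_a = √[μ(2/r₁ − 1/a_t)] = 7.206 km/s.
First burn Δv₁ = |v_a − v₁| = 4.784 km/s.
At r₂, v₂ = √(μ/r₂) = 25.5388 km/s.
Transfer-orbit speed at r₂: v_p = √[μ(2/r₂ − 1/a_t)] = 32.6934 km/s.
Second burn Δv₂ = |v₂ − v_p| = 7.155 km/s.
Total Δv = Δv₁ + Δv₂ = 11.94 km/s.

Δv = 11900 m/s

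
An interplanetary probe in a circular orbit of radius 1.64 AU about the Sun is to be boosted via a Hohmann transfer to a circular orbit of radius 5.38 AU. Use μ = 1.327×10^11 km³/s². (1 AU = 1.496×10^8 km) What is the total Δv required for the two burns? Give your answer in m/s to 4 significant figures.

Δv = 9600 m/s

In km: r₁ = 1.64 × 1.496×10^8 = 2.45344×10^8 km; r₂ = 5.38 × 1.496×10^8 = 8.04848×10^8 km.
The Hohmann ellipse has a_t = (r₁ + r₂)/2 = 5.25096×10^8 km.
At r₁ the circular-orbit speed is v₁ = √(μ/r₁) = 23.2567 km/s.
On the transfer ellipse at r₁, vis-viva gives v_p = √[μ(2/r₁ − 1/a_t)] = 28.7929 km/s.
First burn Δv₁ = |v_p − v₁| = 5.5362 km/s.
Circular speed at r₂: v₂ = √(μ/r₂) = 12.8404 km/s.
Transfer-orbit speed at r₂: v_a = √[μ(2/r₂ − 1/a_t)] = 8.77702 km/s.
Second burn Δv₂ = |v₂ − v_a| = 4.0634 km/s.
Δv = Δv₁ + Δv₂ = 5.5362 + 4.0634 = 9.600 km/s.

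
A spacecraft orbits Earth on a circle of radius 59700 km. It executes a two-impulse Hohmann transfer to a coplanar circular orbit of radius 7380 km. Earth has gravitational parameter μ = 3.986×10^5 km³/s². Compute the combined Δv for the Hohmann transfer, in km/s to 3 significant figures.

Semi-major axis of the transfer orbit: a_t = (59700 + 7380)/2 = 33540 km.
At r₁ the circular-orbit speed is v₁ = √(μ/r₁) = 2.584 km/s.
On the transfer ellipse at r₁, vis-viva equation gives v_a = √[μ(2/r₁ − 1/a_t)] = 1.212 km/s.
First burn Δv₁ = |v_a − v₁| = 1.372 km/s.
Circular speed at r₂: v₂ = √(μ/r₂) = 7.349 km/s.
Transfer-orbit speed at r₂: v_p = √[μ(2/r₂ − 1/a_t)] = 9.805 km/s.
Second burn Δv₂ = |v₂ − v_p| = 2.456 km/s.
Δv = Δv₁ + Δv₂ = 1.372 + 2.456 = 3.828 km/s.

Δv = 3.83 km/s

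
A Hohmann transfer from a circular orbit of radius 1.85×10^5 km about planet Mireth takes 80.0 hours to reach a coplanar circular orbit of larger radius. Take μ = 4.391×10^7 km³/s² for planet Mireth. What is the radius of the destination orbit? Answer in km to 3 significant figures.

r₂ = 1.25×10^6 km

Transfer time t = 80.0 hours = 2.880×10^5 s, and t = π√(a_t³/μ).
So a_t = (μ t²/π²)^(1/3) = (4.391×10^7 × (2.880×10^5)² / π²)^(1/3) = 7.1727×10^5 km.
Since a_t = (r₁ + r₂)/2, r₂ = 2a_t − r₁ = 2×7.1727×10^5 − 1.850×10^5 = 1.24954×10^6 km.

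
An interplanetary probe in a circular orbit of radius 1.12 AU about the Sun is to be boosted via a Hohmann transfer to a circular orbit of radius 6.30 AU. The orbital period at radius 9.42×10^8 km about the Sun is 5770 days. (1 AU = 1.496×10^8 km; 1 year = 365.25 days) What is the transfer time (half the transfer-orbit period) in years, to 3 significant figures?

From Kepler's third law T² = 4π²r³/μ at r = 9.42×10^8 km, T = 5770 days = 5770 × 86400 s = 4.98528×10^8 s: μ = 4π²r³/T² = 1.32780×10^11 km³/s².
In km: r₁ = 1.12 × 1.496×10^8 = 1.67552×10^8 km; r₂ = 6.30 × 1.496×10^8 = 9.4248×10^8 km.
Semi-major axis of the transfer orbit: a_t = (1.67552×10^8 + 9.4248×10^8)/2 = 5.55016×10^8 km.
Transfer time t = π√(a_t³/μ) = π√((5.55016×10^8)³ / 1.32780×10^11) = 1.127×10^8 s.
Converting: 1.127×10^8 s ÷ 3.15576×10^7 s/year (365.25 × 86400) = 3.57 years.

t = 3.57 years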